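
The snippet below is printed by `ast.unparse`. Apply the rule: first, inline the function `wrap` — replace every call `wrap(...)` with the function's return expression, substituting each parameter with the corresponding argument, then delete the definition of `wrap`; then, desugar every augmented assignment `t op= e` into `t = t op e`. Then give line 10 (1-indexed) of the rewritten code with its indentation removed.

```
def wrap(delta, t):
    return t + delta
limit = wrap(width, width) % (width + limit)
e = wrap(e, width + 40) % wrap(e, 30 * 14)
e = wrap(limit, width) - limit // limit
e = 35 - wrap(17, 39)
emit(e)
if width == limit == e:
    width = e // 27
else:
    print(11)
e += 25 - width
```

Transformed code:
limit = (width + width) % (width + limit)
e = (width + 40 + e) % (30 * 14 + e)
e = width + limit - limit // limit
e = 35 - (39 + 17)
emit(e)
if width == limit == e:
    width = e // 27
else:
    print(11)
e = e + (25 - width)

e = e + (25 - width)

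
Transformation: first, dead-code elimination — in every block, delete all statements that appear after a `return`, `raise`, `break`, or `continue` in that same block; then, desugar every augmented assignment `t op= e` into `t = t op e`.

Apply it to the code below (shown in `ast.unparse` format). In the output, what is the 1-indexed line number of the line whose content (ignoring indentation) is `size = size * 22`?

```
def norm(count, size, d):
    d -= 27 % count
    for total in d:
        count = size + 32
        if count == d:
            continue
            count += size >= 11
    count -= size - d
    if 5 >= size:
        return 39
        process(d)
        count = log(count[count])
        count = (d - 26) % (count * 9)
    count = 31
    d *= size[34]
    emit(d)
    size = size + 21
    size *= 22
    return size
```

14

Transformed code:
def norm(count, size, d):
    d = d - 27 % count
    for total in d:
        count = size + 32
        if count == d:
            continue
    count = count - (size - d)
    if 5 >= size:
        return 39
    count = 31
    d = d * size[34]
    emit(d)
    size = size + 21
    size = size * 22
    return size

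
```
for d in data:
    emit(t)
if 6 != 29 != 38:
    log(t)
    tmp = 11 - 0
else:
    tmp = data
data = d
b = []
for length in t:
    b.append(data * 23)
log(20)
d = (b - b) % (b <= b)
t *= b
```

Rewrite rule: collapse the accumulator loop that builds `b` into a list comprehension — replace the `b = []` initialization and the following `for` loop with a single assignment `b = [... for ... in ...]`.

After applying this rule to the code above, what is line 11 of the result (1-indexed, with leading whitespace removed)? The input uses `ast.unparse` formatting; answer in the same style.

d = (b - b) % (b <= b)

Transformed code:
for d in data:
    emit(t)
if 6 != 29 != 38:
    log(t)
    tmp = 11 - 0
else:
    tmp = data
data = d
b = [data * 23 for length in t]
log(20)
d = (b - b) % (b <= b)
t *= b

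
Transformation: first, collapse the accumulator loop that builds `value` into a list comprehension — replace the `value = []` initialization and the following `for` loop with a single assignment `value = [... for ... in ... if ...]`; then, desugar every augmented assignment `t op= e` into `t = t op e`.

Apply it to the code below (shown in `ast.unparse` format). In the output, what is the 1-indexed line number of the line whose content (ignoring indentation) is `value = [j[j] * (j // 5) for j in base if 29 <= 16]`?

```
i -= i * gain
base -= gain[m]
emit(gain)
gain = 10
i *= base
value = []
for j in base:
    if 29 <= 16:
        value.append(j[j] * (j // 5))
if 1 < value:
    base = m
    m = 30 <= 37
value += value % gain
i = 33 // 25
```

Transformed code:
i = i - i * gain
base = base - gain[m]
emit(gain)
gain = 10
i = i * base
value = [j[j] * (j // 5) for j in base if 29 <= 16]
if 1 < value:
    base = m
    m = 30 <= 37
value = value + value % gain
i = 33 // 25

6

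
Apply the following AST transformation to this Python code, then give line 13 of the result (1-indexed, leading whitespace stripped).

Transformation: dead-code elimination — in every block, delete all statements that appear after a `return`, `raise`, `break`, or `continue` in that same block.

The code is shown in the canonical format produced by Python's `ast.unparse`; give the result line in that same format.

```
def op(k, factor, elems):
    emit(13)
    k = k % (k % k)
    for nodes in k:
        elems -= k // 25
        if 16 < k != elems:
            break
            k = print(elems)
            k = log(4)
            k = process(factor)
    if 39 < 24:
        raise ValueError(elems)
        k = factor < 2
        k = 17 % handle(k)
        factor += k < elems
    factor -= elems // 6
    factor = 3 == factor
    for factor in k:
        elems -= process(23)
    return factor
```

Transformed code:
def op(k, factor, elems):
    emit(13)
    k = k % (k % k)
    for nodes in k:
        elems -= k // 25
        if 16 < k != elems:
            break
    if 39 < 24:
        raise ValueError(elems)
    factor -= elems // 6
    factor = 3 == factor
    for factor in k:
        elems -= process(23)
    return factor

elems -= process(23)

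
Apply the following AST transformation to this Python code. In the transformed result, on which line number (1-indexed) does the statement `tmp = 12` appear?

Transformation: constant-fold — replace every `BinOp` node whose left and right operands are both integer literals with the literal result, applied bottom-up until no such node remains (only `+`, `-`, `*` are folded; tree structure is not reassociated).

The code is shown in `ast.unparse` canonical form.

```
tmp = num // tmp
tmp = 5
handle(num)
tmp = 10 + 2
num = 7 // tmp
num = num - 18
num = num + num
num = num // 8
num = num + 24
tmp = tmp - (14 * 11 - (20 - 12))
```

Transformed code:
tmp = num // tmp
tmp = 5
handle(num)
tmp = 12
num = 7 // tmp
num = num - 18
num = num + num
num = num // 8
num = num + 24
tmp = tmp - 146

4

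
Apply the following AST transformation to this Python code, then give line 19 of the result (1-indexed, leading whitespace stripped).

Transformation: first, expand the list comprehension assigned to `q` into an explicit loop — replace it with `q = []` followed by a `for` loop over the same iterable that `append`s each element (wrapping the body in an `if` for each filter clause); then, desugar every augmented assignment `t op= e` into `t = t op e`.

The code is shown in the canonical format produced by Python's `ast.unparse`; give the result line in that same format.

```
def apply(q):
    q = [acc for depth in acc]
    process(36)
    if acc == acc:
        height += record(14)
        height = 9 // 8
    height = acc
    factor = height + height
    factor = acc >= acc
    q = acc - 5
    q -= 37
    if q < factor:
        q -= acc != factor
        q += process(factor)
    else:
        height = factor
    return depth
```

Transformed code:
def apply(q):
    q = []
    for depth in acc:
        q.append(acc)
    process(36)
    if acc == acc:
        height = height + record(14)
        height = 9 // 8
    height = acc
    factor = height + height
    factor = acc >= acc
    q = acc - 5
    q = q - 37
    if q < factor:
        q = q - (acc != factor)
        q = q + process(factor)
    else:
        height = factor
    return depth

return depth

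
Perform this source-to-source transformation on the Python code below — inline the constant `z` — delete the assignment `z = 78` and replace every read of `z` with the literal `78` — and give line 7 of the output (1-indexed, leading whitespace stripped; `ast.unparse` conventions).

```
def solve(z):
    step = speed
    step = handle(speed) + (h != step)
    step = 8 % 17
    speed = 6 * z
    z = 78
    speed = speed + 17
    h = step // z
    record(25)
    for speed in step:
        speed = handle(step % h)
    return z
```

Transformed code:
def solve(z):
    step = speed
    step = handle(speed) + (h != step)
    step = 8 % 17
    speed = 6 * 78
    speed = speed + 17
    h = step // 78
    record(25)
    for speed in step:
        speed = handle(step % h)
    return 78

h = step // 78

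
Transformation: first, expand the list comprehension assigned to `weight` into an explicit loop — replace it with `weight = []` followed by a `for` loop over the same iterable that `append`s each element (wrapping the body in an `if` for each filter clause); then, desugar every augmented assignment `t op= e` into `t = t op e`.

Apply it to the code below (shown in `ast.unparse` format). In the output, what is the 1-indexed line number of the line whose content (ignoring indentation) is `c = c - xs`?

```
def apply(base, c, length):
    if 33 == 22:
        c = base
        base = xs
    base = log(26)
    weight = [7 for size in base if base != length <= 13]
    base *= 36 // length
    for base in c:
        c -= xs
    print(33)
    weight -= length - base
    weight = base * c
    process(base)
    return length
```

12

Transformed code:
def apply(base, c, length):
    if 33 == 22:
        c = base
        base = xs
    base = log(26)
    weight = []
    for size in base:
        if base != length <= 13:
            weight.append(7)
    base = base * (36 // length)
    for base in c:
        c = c - xs
    print(33)
    weight = weight - (length - base)
    weight = base * c
    process(base)
    return length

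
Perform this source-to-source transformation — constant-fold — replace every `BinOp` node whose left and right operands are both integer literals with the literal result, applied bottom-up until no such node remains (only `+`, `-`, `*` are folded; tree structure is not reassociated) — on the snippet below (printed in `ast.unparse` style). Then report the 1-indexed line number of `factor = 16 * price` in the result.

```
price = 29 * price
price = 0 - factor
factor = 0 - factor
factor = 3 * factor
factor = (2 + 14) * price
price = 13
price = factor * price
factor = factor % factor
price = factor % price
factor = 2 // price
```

5

Transformed code:
price = 29 * price
price = 0 - factor
factor = 0 - factor
factor = 3 * factor
factor = 16 * price
price = 13
price = factor * price
factor = factor % factor
price = factor % price
factor = 2 // price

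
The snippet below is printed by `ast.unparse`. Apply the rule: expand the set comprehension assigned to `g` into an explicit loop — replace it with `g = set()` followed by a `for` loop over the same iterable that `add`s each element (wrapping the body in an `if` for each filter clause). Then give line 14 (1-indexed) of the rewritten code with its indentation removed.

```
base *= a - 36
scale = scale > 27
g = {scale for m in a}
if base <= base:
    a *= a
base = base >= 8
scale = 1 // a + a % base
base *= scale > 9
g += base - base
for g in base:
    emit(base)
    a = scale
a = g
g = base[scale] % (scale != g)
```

Transformed code:
base *= a - 36
scale = scale > 27
g = set()
for m in a:
    g.add(scale)
if base <= base:
    a *= a
base = base >= 8
scale = 1 // a + a % base
base *= scale > 9
g += base - base
for g in base:
    emit(base)
    a = scale
a = g
g = base[scale] % (scale != g)

a = scale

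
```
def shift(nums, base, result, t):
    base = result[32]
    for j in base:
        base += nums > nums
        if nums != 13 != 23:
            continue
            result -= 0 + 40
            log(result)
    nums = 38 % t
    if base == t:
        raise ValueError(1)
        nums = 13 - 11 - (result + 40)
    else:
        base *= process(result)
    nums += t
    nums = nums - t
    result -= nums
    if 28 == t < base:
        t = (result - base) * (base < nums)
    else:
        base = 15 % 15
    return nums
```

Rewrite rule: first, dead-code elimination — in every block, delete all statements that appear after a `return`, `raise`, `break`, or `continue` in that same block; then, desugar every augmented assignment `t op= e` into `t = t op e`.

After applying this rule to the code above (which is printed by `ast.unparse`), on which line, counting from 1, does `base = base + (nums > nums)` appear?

Transformed code:
def shift(nums, base, result, t):
    base = result[32]
    for j in base:
        base = base + (nums > nums)
        if nums != 13 != 23:
            continue
    nums = 38 % t
    if base == t:
        raise ValueError(1)
    else:
        base = base * process(result)
    nums = nums + t
    nums = nums - t
    result = result - nums
    if 28 == t < base:
        t = (result - base) * (base < nums)
    else:
        base = 15 % 15
    return nums

4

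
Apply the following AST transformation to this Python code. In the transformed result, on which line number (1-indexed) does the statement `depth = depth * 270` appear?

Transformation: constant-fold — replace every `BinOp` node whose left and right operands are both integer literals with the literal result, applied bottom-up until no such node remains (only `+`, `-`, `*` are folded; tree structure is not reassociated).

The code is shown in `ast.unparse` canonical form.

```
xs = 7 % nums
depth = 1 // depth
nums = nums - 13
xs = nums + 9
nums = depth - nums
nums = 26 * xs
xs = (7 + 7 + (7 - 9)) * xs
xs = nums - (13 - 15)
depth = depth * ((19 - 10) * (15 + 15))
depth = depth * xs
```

9

Transformed code:
xs = 7 % nums
depth = 1 // depth
nums = nums - 13
xs = nums + 9
nums = depth - nums
nums = 26 * xs
xs = 12 * xs
xs = nums - -2
depth = depth * 270
depth = depth * xs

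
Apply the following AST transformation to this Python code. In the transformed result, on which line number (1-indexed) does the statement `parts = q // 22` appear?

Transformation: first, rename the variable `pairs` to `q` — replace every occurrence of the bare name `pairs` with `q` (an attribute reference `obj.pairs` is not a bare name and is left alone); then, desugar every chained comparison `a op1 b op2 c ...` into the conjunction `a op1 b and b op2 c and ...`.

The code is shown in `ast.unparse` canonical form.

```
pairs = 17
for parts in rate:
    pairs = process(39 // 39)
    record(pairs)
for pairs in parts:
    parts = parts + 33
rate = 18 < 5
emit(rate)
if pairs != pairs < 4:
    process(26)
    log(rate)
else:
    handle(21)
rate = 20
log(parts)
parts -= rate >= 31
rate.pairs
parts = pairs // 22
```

18

Transformed code:
q = 17
for parts in rate:
    q = process(39 // 39)
    record(q)
for q in parts:
    parts = parts + 33
rate = 18 < 5
emit(rate)
if q != q and q < 4:
    process(26)
    log(rate)
else:
    handle(21)
rate = 20
log(parts)
parts -= rate >= 31
rate.pairs
parts = q // 22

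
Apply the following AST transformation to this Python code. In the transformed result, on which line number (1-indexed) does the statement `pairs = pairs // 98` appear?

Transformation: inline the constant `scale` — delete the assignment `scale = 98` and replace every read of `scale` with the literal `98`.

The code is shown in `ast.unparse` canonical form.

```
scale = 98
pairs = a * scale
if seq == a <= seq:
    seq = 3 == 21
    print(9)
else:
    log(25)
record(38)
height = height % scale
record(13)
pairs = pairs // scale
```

Transformed code:
pairs = a * 98
if seq == a <= seq:
    seq = 3 == 21
    print(9)
else:
    log(25)
record(38)
height = height % 98
record(13)
pairs = pairs // 98

10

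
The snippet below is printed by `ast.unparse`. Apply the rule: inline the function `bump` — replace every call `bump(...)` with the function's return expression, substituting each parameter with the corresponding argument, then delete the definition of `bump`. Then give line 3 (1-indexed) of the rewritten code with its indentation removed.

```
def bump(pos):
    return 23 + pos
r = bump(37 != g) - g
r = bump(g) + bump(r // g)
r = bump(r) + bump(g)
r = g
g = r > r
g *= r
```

Transformed code:
r = 23 + (37 != g) - g
r = 23 + g + (23 + r // g)
r = 23 + r + (23 + g)
r = g
g = r > r
g *= r

r = 23 + r + (23 + g)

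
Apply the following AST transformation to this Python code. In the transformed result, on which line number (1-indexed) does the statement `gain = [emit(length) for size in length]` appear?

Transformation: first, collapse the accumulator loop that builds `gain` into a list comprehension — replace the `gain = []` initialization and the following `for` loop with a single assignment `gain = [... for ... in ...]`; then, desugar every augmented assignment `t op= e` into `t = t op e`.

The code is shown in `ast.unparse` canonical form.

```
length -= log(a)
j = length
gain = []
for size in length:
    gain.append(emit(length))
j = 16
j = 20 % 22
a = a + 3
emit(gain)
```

Transformed code:
length = length - log(a)
j = length
gain = [emit(length) for size in length]
j = 16
j = 20 % 22
a = a + 3
emit(gain)

3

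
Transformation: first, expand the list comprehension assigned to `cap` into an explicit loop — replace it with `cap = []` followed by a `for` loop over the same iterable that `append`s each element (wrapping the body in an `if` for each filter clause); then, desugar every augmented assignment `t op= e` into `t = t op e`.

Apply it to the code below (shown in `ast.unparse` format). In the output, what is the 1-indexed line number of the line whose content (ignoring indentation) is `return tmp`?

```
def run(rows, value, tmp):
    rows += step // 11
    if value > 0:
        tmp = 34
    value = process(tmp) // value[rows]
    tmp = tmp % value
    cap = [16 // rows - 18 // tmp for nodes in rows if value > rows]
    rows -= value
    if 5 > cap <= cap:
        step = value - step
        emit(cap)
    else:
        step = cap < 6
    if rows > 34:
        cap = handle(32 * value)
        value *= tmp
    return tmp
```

Transformed code:
def run(rows, value, tmp):
    rows = rows + step // 11
    if value > 0:
        tmp = 34
    value = process(tmp) // value[rows]
    tmp = tmp % value
    cap = []
    for nodes in rows:
        if value > rows:
            cap.append(16 // rows - 18 // tmp)
    rows = rows - value
    if 5 > cap <= cap:
        step = value - step
        emit(cap)
    else:
        step = cap < 6
    if rows > 34:
        cap = handle(32 * value)
        value = value * tmp
    return tmp

20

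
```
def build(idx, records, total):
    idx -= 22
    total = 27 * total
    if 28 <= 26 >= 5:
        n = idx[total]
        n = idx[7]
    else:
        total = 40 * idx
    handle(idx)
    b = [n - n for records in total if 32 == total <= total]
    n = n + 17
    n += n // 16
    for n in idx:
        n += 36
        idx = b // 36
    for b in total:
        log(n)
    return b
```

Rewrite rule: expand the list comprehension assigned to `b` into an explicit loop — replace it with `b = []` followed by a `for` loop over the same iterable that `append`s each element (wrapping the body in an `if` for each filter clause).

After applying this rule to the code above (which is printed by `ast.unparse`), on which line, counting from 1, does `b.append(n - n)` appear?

Transformed code:
def build(idx, records, total):
    idx -= 22
    total = 27 * total
    if 28 <= 26 >= 5:
        n = idx[total]
        n = idx[7]
    else:
        total = 40 * idx
    handle(idx)
    b = []
    for records in total:
        if 32 == total <= total:
            b.append(n - n)
    n = n + 17
    n += n // 16
    for n in idx:
        n += 36
        idx = b // 36
    for b in total:
        log(n)
    return b

13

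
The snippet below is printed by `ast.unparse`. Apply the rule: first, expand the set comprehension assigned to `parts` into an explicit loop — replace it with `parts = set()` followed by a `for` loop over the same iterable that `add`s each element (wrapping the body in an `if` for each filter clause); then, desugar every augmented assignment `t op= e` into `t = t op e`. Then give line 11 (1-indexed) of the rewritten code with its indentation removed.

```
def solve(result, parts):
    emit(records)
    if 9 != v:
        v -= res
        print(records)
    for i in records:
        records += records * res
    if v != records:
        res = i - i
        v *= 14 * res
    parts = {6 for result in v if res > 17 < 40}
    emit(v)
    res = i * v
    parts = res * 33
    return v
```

parts = set()

Transformed code:
def solve(result, parts):
    emit(records)
    if 9 != v:
        v = v - res
        print(records)
    for i in records:
        records = records + records * res
    if v != records:
        res = i - i
        v = v * (14 * res)
    parts = set()
    for result in v:
        if res > 17 < 40:
            parts.add(6)
    emit(v)
    res = i * v
    parts = res * 33
    return v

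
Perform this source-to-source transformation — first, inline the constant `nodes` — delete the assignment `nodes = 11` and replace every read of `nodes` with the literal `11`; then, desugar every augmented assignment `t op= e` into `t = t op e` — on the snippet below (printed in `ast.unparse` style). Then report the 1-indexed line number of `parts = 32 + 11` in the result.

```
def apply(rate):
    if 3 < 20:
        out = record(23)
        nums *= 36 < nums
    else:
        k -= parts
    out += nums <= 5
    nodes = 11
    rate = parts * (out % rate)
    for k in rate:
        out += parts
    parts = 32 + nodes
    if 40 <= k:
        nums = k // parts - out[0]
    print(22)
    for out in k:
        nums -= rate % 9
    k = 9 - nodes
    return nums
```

Transformed code:
def apply(rate):
    if 3 < 20:
        out = record(23)
        nums = nums * (36 < nums)
    else:
        k = k - parts
    out = out + (nums <= 5)
    rate = parts * (out % rate)
    for k in rate:
        out = out + parts
    parts = 32 + 11
    if 40 <= k:
        nums = k // parts - out[0]
    print(22)
    for out in k:
        nums = nums - rate % 9
    k = 9 - 11
    return nums

11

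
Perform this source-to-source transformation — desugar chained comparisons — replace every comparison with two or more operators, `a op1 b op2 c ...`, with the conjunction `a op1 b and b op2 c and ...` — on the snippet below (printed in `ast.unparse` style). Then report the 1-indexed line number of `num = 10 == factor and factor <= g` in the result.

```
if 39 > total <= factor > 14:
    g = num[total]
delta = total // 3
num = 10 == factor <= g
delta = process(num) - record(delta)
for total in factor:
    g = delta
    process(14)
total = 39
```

4

Transformed code:
if 39 > total and total <= factor and (factor > 14):
    g = num[total]
delta = total // 3
num = 10 == factor and factor <= g
delta = process(num) - record(delta)
for total in factor:
    g = delta
    process(14)
total = 39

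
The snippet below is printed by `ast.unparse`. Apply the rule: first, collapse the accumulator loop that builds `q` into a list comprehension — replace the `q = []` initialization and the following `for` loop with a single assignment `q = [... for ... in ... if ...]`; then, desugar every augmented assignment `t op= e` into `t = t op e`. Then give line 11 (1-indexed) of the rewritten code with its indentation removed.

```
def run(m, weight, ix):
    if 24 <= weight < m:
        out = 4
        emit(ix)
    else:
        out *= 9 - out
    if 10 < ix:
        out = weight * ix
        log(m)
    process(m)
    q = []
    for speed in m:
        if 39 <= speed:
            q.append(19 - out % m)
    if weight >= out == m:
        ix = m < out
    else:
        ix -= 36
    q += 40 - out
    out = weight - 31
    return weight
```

q = [19 - out % m for speed in m if 39 <= speed]

Transformed code:
def run(m, weight, ix):
    if 24 <= weight < m:
        out = 4
        emit(ix)
    else:
        out = out * (9 - out)
    if 10 < ix:
        out = weight * ix
        log(m)
    process(m)
    q = [19 - out % m for speed in m if 39 <= speed]
    if weight >= out == m:
        ix = m < out
    else:
        ix = ix - 36
    q = q + (40 - out)
    out = weight - 31
    return weight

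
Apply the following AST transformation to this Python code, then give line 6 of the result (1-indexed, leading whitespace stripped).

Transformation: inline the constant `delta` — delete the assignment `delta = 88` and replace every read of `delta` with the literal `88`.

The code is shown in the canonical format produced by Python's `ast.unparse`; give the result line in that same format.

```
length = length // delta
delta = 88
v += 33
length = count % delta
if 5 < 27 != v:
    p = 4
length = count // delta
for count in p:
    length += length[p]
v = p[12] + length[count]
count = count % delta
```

Transformed code:
length = length // 88
v += 33
length = count % 88
if 5 < 27 != v:
    p = 4
length = count // 88
for count in p:
    length += length[p]
v = p[12] + length[count]
count = count % 88

length = count // 88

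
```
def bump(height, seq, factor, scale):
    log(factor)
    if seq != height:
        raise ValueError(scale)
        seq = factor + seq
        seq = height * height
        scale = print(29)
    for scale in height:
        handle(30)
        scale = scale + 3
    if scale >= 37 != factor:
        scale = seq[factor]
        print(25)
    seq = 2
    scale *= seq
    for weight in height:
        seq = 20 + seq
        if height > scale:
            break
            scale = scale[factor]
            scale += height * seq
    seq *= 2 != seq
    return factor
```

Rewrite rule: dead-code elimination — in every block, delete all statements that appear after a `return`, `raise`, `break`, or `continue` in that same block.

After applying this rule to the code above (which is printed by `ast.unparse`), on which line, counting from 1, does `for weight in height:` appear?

Transformed code:
def bump(height, seq, factor, scale):
    log(factor)
    if seq != height:
        raise ValueError(scale)
    for scale in height:
        handle(30)
        scale = scale + 3
    if scale >= 37 != factor:
        scale = seq[factor]
        print(25)
    seq = 2
    scale *= seq
    for weight in height:
        seq = 20 + seq
        if height > scale:
            break
    seq *= 2 != seq
    return factor

13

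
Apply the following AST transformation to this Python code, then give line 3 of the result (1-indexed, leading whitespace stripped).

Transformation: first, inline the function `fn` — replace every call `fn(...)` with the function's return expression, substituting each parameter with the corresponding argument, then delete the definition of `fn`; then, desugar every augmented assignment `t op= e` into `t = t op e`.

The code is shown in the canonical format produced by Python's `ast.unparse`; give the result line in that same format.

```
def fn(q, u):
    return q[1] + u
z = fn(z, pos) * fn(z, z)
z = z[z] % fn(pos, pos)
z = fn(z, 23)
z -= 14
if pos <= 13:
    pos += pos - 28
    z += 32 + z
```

z = z[1] + 23

Transformed code:
z = (z[1] + pos) * (z[1] + z)
z = z[z] % (pos[1] + pos)
z = z[1] + 23
z = z - 14
if pos <= 13:
    pos = pos + (pos - 28)
    z = z + (32 + z)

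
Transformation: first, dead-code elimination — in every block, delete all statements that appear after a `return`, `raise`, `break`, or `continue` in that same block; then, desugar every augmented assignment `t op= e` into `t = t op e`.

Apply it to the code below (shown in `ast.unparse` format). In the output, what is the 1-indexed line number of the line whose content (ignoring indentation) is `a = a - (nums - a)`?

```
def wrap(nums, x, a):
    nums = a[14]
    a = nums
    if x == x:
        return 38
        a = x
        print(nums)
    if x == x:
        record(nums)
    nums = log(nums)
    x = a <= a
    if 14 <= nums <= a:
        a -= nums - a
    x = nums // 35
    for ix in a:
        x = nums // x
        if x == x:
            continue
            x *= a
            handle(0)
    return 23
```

11

Transformed code:
def wrap(nums, x, a):
    nums = a[14]
    a = nums
    if x == x:
        return 38
    if x == x:
        record(nums)
    nums = log(nums)
    x = a <= a
    if 14 <= nums <= a:
        a = a - (nums - a)
    x = nums // 35
    for ix in a:
        x = nums // x
        if x == x:
            continue
    return 23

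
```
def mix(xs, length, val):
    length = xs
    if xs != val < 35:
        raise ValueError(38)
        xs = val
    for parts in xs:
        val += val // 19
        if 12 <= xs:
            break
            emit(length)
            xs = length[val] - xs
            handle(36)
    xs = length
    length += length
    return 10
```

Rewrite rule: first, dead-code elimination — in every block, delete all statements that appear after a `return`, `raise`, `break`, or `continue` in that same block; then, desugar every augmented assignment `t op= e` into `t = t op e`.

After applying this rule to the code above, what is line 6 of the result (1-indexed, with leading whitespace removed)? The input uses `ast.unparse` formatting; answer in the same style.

val = val + val // 19

Transformed code:
def mix(xs, length, val):
    length = xs
    if xs != val < 35:
        raise ValueError(38)
    for parts in xs:
        val = val + val // 19
        if 12 <= xs:
            break
    xs = length
    length = length + length
    return 10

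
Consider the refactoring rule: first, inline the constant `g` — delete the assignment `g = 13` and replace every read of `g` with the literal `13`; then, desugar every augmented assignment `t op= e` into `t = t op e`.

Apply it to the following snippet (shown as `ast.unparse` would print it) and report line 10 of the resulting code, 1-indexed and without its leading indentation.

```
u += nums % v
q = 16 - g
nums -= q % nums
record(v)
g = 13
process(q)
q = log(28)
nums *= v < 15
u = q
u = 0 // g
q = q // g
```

q = q // 13

Transformed code:
u = u + nums % v
q = 16 - 13
nums = nums - q % nums
record(v)
process(q)
q = log(28)
nums = nums * (v < 15)
u = q
u = 0 // 13
q = q // 13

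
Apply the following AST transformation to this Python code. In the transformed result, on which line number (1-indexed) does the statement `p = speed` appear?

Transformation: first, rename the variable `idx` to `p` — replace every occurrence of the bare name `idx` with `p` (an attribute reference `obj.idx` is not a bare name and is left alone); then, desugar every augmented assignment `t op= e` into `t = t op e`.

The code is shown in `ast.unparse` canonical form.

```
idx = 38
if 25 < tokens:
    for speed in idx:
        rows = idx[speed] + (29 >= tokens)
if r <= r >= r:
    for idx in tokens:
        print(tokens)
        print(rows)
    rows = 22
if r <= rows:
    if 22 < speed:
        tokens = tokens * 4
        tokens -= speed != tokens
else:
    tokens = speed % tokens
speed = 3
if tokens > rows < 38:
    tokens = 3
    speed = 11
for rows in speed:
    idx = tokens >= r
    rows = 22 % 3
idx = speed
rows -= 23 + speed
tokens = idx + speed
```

Transformed code:
p = 38
if 25 < tokens:
    for speed in p:
        rows = p[speed] + (29 >= tokens)
if r <= r >= r:
    for p in tokens:
        print(tokens)
        print(rows)
    rows = 22
if r <= rows:
    if 22 < speed:
        tokens = tokens * 4
        tokens = tokens - (speed != tokens)
else:
    tokens = speed % tokens
speed = 3
if tokens > rows < 38:
    tokens = 3
    speed = 11
for rows in speed:
    p = tokens >= r
    rows = 22 % 3
p = speed
rows = rows - (23 + speed)
tokens = p + speed

23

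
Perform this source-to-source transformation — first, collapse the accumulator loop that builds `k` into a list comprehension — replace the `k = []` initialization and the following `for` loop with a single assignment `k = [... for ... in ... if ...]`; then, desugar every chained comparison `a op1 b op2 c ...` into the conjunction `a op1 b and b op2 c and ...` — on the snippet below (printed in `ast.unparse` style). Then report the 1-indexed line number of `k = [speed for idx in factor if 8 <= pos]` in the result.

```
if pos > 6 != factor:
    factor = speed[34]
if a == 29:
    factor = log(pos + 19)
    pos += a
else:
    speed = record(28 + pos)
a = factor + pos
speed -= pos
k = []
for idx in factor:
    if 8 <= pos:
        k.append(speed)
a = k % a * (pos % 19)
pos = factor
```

Transformed code:
if pos > 6 and 6 != factor:
    factor = speed[34]
if a == 29:
    factor = log(pos + 19)
    pos += a
else:
    speed = record(28 + pos)
a = factor + pos
speed -= pos
k = [speed for idx in factor if 8 <= pos]
a = k % a * (pos % 19)
pos = factor

10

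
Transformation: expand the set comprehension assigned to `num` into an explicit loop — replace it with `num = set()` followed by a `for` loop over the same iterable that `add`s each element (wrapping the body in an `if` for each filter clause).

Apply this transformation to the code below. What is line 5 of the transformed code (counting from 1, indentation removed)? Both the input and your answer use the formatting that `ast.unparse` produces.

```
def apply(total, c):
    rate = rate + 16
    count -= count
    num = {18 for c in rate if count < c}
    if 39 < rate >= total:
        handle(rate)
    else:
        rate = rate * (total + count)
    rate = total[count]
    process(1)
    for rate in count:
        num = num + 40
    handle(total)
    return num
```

Transformed code:
def apply(total, c):
    rate = rate + 16
    count -= count
    num = set()
    for c in rate:
        if count < c:
            num.add(18)
    if 39 < rate >= total:
        handle(rate)
    else:
        rate = rate * (total + count)
    rate = total[count]
    process(1)
    for rate in count:
        num = num + 40
    handle(total)
    return num

for c in rate:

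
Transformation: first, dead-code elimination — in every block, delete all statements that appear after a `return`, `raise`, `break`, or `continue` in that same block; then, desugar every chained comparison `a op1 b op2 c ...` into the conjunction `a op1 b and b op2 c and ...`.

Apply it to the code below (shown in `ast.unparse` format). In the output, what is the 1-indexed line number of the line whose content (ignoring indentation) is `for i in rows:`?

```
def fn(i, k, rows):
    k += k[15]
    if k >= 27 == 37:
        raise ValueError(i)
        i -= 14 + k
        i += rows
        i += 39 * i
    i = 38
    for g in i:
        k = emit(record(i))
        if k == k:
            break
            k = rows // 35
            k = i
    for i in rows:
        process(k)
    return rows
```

10

Transformed code:
def fn(i, k, rows):
    k += k[15]
    if k >= 27 and 27 == 37:
        raise ValueError(i)
    i = 38
    for g in i:
        k = emit(record(i))
        if k == k:
            break
    for i in rows:
        process(k)
    return rows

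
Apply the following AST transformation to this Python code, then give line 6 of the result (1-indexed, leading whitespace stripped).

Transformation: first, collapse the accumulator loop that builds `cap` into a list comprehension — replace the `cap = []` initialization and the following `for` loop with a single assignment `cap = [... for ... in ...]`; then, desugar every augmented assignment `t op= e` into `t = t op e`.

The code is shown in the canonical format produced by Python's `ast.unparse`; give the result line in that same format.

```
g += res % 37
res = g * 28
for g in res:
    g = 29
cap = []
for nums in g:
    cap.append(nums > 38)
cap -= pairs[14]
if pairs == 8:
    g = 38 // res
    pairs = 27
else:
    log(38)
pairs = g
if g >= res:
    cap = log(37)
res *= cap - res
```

Transformed code:
g = g + res % 37
res = g * 28
for g in res:
    g = 29
cap = [nums > 38 for nums in g]
cap = cap - pairs[14]
if pairs == 8:
    g = 38 // res
    pairs = 27
else:
    log(38)
pairs = g
if g >= res:
    cap = log(37)
res = res * (cap - res)

cap = cap - pairs[14]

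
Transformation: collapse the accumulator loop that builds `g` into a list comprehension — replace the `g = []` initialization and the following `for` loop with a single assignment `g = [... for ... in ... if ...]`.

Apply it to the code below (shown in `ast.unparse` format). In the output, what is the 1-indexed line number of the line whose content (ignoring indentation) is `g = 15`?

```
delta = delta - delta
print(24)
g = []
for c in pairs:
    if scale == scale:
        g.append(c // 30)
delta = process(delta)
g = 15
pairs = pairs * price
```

5

Transformed code:
delta = delta - delta
print(24)
g = [c // 30 for c in pairs if scale == scale]
delta = process(delta)
g = 15
pairs = pairs * price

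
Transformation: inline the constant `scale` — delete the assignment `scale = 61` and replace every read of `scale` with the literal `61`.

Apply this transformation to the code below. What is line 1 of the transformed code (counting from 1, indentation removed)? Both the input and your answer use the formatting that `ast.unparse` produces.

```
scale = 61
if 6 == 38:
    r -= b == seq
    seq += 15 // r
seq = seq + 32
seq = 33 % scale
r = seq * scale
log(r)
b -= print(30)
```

Transformed code:
if 6 == 38:
    r -= b == seq
    seq += 15 // r
seq = seq + 32
seq = 33 % 61
r = seq * 61
log(r)
b -= print(30)

if 6 == 38:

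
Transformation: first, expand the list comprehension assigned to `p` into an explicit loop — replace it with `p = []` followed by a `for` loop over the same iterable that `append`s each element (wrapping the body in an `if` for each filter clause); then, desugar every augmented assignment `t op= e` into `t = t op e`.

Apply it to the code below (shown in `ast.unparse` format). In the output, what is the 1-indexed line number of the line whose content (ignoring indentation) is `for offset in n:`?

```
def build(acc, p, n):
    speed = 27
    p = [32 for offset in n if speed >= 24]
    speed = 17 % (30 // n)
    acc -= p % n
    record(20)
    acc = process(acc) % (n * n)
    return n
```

Transformed code:
def build(acc, p, n):
    speed = 27
    p = []
    for offset in n:
        if speed >= 24:
            p.append(32)
    speed = 17 % (30 // n)
    acc = acc - p % n
    record(20)
    acc = process(acc) % (n * n)
    return n

4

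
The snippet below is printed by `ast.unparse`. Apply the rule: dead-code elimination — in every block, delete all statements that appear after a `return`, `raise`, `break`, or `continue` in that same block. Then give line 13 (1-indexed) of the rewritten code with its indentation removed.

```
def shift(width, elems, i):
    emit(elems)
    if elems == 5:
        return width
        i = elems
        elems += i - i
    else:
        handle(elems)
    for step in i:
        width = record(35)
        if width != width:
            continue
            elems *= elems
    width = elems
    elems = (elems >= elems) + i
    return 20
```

Transformed code:
def shift(width, elems, i):
    emit(elems)
    if elems == 5:
        return width
    else:
        handle(elems)
    for step in i:
        width = record(35)
        if width != width:
            continue
    width = elems
    elems = (elems >= elems) + i
    return 20

return 20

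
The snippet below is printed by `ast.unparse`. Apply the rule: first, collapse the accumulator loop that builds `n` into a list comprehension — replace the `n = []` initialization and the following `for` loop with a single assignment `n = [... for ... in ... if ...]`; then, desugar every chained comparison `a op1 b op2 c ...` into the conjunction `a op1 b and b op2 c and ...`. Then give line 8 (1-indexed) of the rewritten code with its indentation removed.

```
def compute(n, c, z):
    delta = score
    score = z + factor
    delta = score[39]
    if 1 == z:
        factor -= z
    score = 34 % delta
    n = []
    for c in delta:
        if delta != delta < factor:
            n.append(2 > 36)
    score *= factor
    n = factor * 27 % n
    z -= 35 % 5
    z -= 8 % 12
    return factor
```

n = [2 > 36 for c in delta if delta != delta and delta < factor]

Transformed code:
def compute(n, c, z):
    delta = score
    score = z + factor
    delta = score[39]
    if 1 == z:
        factor -= z
    score = 34 % delta
    n = [2 > 36 for c in delta if delta != delta and delta < factor]
    score *= factor
    n = factor * 27 % n
    z -= 35 % 5
    z -= 8 % 12
    return factor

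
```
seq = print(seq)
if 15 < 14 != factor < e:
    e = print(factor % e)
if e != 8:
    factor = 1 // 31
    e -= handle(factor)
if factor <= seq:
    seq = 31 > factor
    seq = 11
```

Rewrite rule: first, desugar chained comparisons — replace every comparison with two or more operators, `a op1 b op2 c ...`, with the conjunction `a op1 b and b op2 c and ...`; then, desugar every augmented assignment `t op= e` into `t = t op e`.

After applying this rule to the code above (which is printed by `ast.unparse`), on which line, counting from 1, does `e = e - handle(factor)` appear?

Transformed code:
seq = print(seq)
if 15 < 14 and 14 != factor and (factor < e):
    e = print(factor % e)
if e != 8:
    factor = 1 // 31
    e = e - handle(factor)
if factor <= seq:
    seq = 31 > factor
    seq = 11

6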